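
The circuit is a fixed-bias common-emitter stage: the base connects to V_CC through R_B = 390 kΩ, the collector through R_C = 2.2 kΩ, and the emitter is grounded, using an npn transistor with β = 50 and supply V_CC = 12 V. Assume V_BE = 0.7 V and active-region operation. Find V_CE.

V_CE ≈ 8.8 V

Base loop: V_CC = I_B·R_B + V_BE, so I_B = (12 − 0.7)/390 kΩ = 0.029 mA.
In the active region I_C = β·I_B = 50 × 0.029 = 1.45 mA.
Collector loop: V_CE = V_CC − I_C·R_C = 12 − 1.45×2.2 = 8.81 V.
Since V_CE = 8.81 V > V_CE(sat) ≈ 0.2 V, the transistor is in the active region as assumed.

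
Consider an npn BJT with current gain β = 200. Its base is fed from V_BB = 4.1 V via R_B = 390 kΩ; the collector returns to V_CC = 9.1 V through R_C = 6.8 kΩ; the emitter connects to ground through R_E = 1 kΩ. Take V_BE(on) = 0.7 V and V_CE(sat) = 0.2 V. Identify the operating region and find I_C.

Assume active: I_B = (4.1 − 0.7)/(390 + 201×1) = 0.00575 mA, I_C = β·I_B = 1.15 mA.
Then V_CE = 9.1 − 1.15×6.8 − 1.16×1 = 0.12 V < 0.2 V — the active assumption fails.
Re-solve with V_CE = 0.2 V. KCL at the emitter: V_E/R_E = (V_BB−0.7−V_E)/R_B + (V_CC−0.2−V_E)/R_C, giving V_E = 1.15 V.
I_C = (V_CC − 0.2 − V_E)/R_C = (8.9 − 1.15)/6.8 = 1.14 mA.
Check: I_B = (3.4 − 1.15)/390 = 0.00578 mA, and β·I_B = 1.16 mA > I_C, confirming saturation.

saturation; I_C ≈ 1.1 mA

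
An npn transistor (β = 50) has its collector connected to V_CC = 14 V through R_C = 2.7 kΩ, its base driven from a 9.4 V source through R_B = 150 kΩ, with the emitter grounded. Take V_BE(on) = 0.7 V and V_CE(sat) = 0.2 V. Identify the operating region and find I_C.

Assume active. Base-emitter loop: I_B = (V_BB − V_BE)/R_B = (9.4 − 0.7)/150 = 0.058 mA.
I_C = β·I_B = 50×0.058 = 2.9 mA.
V_CE = V_CC − I_C·R_C = 14 − 2.9×2.7 = 6.17 V > V_CE(sat), so the active-region assumption holds.

active; I_C ≈ 2.9 mA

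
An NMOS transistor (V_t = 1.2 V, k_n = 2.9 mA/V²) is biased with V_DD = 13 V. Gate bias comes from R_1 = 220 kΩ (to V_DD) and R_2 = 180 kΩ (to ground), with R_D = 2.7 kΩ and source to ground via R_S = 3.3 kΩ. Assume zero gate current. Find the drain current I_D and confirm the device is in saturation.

I_D ≈ 1.1 mA

V_G = V_DD·R_2/(R_1+R_2) = 13×180/400 = 5.85 V.
Assume saturation: I_D = (k_n/2)(V_GS − V_t)² with V_GS = V_G − I_D·R_S = 5.85 − 3.3·I_D.
Substituting gives 15.8·I_D² − 45.5·I_D + 31.4 = 0, with roots I_D = 1.14 or 1.74 mA.
The root I_D = 1.74 mA gives V_GS = 0.104 V ≤ V_t, so take I_D = 1.14 mA.
Then V_GS = 2.09 V and V_DS = V_DD − I_D(R_D+R_S) = 13 − 1.14×6 = 6.16 V.
Saturation requires V_DS ≥ V_GS − V_t = 0.887 V; 6.16 ≥ 0.887 ✓.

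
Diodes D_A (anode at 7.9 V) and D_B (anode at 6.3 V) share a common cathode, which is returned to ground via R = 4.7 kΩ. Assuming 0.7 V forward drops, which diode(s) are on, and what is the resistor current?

Assume both conduct. Then node N would need to be at both 7.9−0.7 = 7.2 V and 6.3−0.7 = 5.6 V, which is impossible.
Assume only D_A conducts: V_N = 7.9 − 0.7 = 7.2 V, so I_R = 7.2/4.7 = 1.53 mA.
Check D_B: its anode-to-cathode voltage is 6.3 − 7.2 = -0.9 V < 0.7 V, so it is off. The assumption is consistent.

Only D_A conducts; I_R ≈ 1.5 mA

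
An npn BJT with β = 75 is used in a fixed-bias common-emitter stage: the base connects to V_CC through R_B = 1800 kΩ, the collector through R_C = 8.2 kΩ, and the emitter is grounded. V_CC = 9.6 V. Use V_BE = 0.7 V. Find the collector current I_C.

Base loop: V_CC = I_B·R_B + V_BE, so I_B = (9.6 − 0.7)/1800 kΩ = 0.00494 mA.
In the active region I_C = β·I_B = 75 × 0.00494 = 0.371 mA.
Collector loop: V_CE = V_CC − I_C·R_C = 9.6 − 0.371×8.2 = 6.56 V.
Since V_CE = 6.56 V > V_CE(sat) ≈ 0.2 V, the transistor is in the active region as assumed.

I_C ≈ 0.37 mA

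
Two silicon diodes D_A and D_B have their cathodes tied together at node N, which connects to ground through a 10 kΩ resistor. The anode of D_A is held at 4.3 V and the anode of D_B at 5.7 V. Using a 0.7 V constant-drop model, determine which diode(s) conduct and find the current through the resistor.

Only D_B conducts; I_R ≈ 0.5 mA

Assume both conduct. Then node N would need to be at both 4.3−0.7 = 3.6 V and 5.7−0.7 = 5 V, which is impossible.
Assume only D_B conducts: V_N = 5.7 − 0.7 = 5 V, so I_R = 5/10 = 0.5 mA.
Check D_A: its anode-to-cathode voltage is 4.3 − 5 = -0.7 V < 0.7 V, so it is off. The assumption is consistent.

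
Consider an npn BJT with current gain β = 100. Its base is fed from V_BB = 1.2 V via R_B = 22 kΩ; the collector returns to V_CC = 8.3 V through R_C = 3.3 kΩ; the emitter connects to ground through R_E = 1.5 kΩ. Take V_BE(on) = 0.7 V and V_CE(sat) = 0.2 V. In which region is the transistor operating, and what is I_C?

Assume active. Base-emitter loop: I_B = (V_BB − V_BE)/(R_B + (β+1)R_E) = (1.2 − 0.7)/(22 + 101×1.5) = 0.00288 mA.
I_C = β·I_B = 100×0.00288 = 0.288 mA.
V_CE = V_CC − I_C·R_C − I_E·R_E = 8.3 − 0.288×3.3 − 0.291×1.5 = 6.91 V > V_CE(sat), so the active-region assumption holds.

active; I_C ≈ 0.29 mA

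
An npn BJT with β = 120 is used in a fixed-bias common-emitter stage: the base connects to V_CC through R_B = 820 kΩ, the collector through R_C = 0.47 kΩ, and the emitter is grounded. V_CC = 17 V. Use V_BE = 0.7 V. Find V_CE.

V_CE ≈ 16 V

Base loop: V_CC = I_B·R_B + V_BE, so I_B = (17 − 0.7)/820 kΩ = 0.0199 mA.
In the active region I_C = β·I_B = 120 × 0.0199 = 2.39 mA.
Collector loop: V_CE = V_CC − I_C·R_C = 17 − 2.39×0.47 = 15.9 V.
Since V_CE = 15.9 V > V_CE(sat) ≈ 0.2 V, the transistor is in the active region as assumed.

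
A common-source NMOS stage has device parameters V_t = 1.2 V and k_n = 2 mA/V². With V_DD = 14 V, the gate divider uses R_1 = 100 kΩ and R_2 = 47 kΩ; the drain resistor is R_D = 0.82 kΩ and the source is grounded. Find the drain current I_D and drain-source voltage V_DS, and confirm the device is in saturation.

V_G = V_DD·R_2/(R_1+R_2) = 14×47/147 = 4.48 V. With the source grounded, V_GS = V_G = 4.48 V.
Assume saturation: I_D = (k_n/2)(V_GS − V_t)² = (2/2)×(4.48 − 1.2)² = 1×3.28² = 10.7 mA.
V_DS = V_DD − I_D·R_D = 14 − 10.7×0.82 = 5.2 V.
Saturation requires V_DS ≥ V_GS − V_t = 3.28 V; 5.2 ≥ 3.28 ✓.

I_D ≈ 11 mA, V_DS ≈ 5.2 V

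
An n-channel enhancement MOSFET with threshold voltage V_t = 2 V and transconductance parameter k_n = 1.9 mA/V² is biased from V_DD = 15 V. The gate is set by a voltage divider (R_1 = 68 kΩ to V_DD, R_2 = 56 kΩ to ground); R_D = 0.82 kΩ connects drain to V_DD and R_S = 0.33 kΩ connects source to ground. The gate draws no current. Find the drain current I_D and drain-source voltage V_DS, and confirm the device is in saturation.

I_D ≈ 6.5 mA, V_DS ≈ 7.5 V

V_G = V_DD·R_2/(R_1+R_2) = 15×56/124 = 6.77 V.
Assume saturation: I_D = (k_n/2)(V_GS − V_t)² with V_GS = V_G − I_D·R_S = 6.77 − 0.33·I_D.
Substituting gives 0.103·I_D² − 3.99·I_D + 21.7 = 0, with roots I_D = 6.53 or 32.1 mA.
The root I_D = 32.1 mA gives V_GS = -3.81 V ≤ V_t, so take I_D = 6.53 mA.
Then V_GS = 4.62 V and V_DS = V_DD − I_D(R_D+R_S) = 15 − 6.53×1.15 = 7.5 V.
Saturation requires V_DS ≥ V_GS − V_t = 2.62 V; 7.5 ≥ 2.62 ✓.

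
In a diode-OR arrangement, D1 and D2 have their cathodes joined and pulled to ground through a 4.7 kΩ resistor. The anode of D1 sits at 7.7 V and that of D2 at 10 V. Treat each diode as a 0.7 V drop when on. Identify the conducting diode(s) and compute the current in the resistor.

Assume both conduct. Then node N would need to be at both 7.7−0.7 = 7 V and 10−0.7 = 9.3 V, which is impossible.
Assume only D2 conducts: V_N = 10 − 0.7 = 9.3 V, so I_R = 9.3/4.7 = 1.98 mA.
Check D1: its anode-to-cathode voltage is 7.7 − 9.3 = -1.6 V < 0.7 V, so it is off. The assumption is consistent.

Only D2 conducts; I_R ≈ 2 mA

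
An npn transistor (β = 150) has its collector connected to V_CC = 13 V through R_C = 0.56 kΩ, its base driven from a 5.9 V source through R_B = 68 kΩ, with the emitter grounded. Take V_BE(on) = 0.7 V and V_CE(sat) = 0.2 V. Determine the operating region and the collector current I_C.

Assume active. Base-emitter loop: I_B = (V_BB − V_BE)/R_B = (5.9 − 0.7)/68 = 0.0765 mA.
I_C = β·I_B = 150×0.0765 = 11.5 mA.
V_CE = V_CC − I_C·R_C = 13 − 11.5×0.56 = 6.58 V > V_CE(sat), so the active-region assumption holds.

active; I_C ≈ 11 mA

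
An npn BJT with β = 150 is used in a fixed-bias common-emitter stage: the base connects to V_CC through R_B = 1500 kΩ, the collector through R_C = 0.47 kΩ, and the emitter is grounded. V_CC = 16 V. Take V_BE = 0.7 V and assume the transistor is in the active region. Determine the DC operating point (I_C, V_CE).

I_C ≈ 1.5 mA, V_CE ≈ 15 V

Base loop: V_CC = I_B·R_B + V_BE, so I_B = (16 − 0.7)/1500 kΩ = 0.0102 mA.
In the active region I_C = β·I_B = 150 × 0.0102 = 1.53 mA.
Collector loop: V_CE = V_CC − I_C·R_C = 16 − 1.53×0.47 = 15.3 V.
Since V_CE = 15.3 V > V_CE(sat) ≈ 0.2 V, the transistor is in the active region as assumed.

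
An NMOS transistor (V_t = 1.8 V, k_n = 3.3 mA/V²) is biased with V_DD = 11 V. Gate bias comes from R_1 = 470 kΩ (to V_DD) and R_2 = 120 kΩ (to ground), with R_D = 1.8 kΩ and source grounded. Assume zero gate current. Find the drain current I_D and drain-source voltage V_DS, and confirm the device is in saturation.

I_D ≈ 0.32 mA, V_DS ≈ 10 V

V_G = V_DD·R_2/(R_1+R_2) = 11×120/590 = 2.24 V. With the source grounded, V_GS = V_G = 2.24 V.
Assume saturation: I_D = (k_n/2)(V_GS − V_t)² = (3.3/2)×(2.24 − 1.8)² = 1.65×0.437² = 0.316 mA.
V_DS = V_DD − I_D·R_D = 11 − 0.316×1.8 = 10.4 V.
Saturation requires V_DS ≥ V_GS − V_t = 0.437 V; 10.4 ≥ 0.437 ✓.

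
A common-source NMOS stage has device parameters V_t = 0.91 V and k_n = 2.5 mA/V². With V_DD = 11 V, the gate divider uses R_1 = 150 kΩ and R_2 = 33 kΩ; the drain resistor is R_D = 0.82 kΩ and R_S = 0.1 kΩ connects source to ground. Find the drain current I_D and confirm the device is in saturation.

I_D ≈ 1.1 mA

V_G = V_DD·R_2/(R_1+R_2) = 11×33/183 = 1.98 V.
Assume saturation: I_D = (k_n/2)(V_GS − V_t)² with V_GS = V_G − I_D·R_S = 1.98 − 0.1·I_D.
Substituting gives 0.0125·I_D² − 1.27·I_D + 1.44 = 0, with roots I_D = 1.15 or 100 mA.
The root I_D = 100 mA gives V_GS = -8.05 V ≤ V_t, so take I_D = 1.15 mA.
Then V_GS = 1.87 V and V_DS = V_DD − I_D(R_D+R_S) = 11 − 1.15×0.92 = 9.94 V.
Saturation requires V_DS ≥ V_GS − V_t = 0.959 V; 9.94 ≥ 0.959 ✓.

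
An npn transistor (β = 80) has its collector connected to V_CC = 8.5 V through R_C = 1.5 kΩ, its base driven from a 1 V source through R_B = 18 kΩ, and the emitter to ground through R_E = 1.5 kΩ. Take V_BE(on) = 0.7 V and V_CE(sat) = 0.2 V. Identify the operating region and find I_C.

active; I_C ≈ 0.17 mA

Assume active. Base-emitter loop: I_B = (V_BB − V_BE)/(R_B + (β+1)R_E) = (1 − 0.7)/(18 + 81×1.5) = 0.00215 mA.
I_C = β·I_B = 80×0.00215 = 0.172 mA.
V_CE = V_CC − I_C·R_C − I_E·R_E = 8.5 − 0.172×1.5 − 0.174×1.5 = 7.98 V > V_CE(sat), so the active-region assumption holds.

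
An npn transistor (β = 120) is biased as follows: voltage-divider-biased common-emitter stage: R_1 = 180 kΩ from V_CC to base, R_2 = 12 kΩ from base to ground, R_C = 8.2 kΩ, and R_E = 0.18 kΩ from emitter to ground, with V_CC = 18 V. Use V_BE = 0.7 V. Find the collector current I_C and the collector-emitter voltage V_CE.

Thevenize the base divider: V_Th = V_CC·R_2/(R_1+R_2) = 18×12/192 = 1.12 V, R_Th = R_1‖R_2 = 11.2 kΩ.
Base-emitter loop: V_Th = I_B·R_Th + V_BE + (β+1)I_B·R_E, so I_B = (1.12 − 0.7) / (11.2 + 121×0.18) = 0.0129 mA.
I_C = β·I_B = 120×0.0129 = 1.54 mA, and I_E = (β+1)I_B = 1.56 mA.
V_CE = V_CC − I_C·R_C − I_E·R_E = 18 − 1.54×8.2 − 1.56×0.18 = 5.06 V.
V_CE = 5.06 V > 0.2 V confirms active-region operation.

I_C ≈ 1.5 mA, V_CE ≈ 5.1 V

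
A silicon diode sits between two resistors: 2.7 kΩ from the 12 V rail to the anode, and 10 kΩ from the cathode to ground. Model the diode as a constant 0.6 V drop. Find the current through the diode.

I ≈ 0.9 mA

The two resistors are in series with the diode, so KVL gives 12 = I·2.7 + 0.6 + I·10.
I = (12 − 0.6) / (2.7 + 10) kΩ = 11.4 / 12.7 = 0.898 mA.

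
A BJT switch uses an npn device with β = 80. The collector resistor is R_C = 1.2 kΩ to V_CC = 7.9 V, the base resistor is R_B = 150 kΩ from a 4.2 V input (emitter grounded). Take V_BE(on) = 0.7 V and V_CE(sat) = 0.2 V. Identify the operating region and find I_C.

active; I_C ≈ 1.9 mA

Assume active. Base-emitter loop: I_B = (V_BB − V_BE)/R_B = (4.2 − 0.7)/150 = 0.0233 mA.
I_C = β·I_B = 80×0.0233 = 1.87 mA.
V_CE = V_CC − I_C·R_C = 7.9 − 1.87×1.2 = 5.66 V > V_CE(sat), so the active-region assumption holds.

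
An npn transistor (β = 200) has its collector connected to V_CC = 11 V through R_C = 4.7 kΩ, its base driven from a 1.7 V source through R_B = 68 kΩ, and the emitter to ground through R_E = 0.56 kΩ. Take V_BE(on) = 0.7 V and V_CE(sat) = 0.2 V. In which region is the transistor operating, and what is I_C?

active; I_C ≈ 1.1 mA

Assume active. Base-emitter loop: I_B = (V_BB − V_BE)/(R_B + (β+1)R_E) = (1.7 − 0.7)/(68 + 201×0.56) = 0.00554 mA.
I_C = β·I_B = 200×0.00554 = 1.11 mA.
V_CE = V_CC − I_C·R_C − I_E·R_E = 11 − 1.11×4.7 − 1.11×0.56 = 5.17 V > V_CE(sat), so the active-region assumption holds.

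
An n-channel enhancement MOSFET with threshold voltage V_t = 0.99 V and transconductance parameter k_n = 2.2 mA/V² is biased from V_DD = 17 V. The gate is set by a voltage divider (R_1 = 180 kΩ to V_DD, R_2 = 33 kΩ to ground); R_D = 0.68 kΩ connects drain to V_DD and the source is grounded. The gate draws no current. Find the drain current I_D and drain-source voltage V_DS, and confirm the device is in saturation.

V_G = V_DD·R_2/(R_1+R_2) = 17×33/213 = 2.63 V. With the source grounded, V_GS = V_G = 2.63 V.
Assume saturation: I_D = (k_n/2)(V_GS − V_t)² = (2.2/2)×(2.63 − 0.99)² = 1.1×1.64² = 2.97 mA.
V_DS = V_DD − I_D·R_D = 17 − 2.97×0.68 = 15 V.
Saturation requires V_DS ≥ V_GS − V_t = 1.64 V; 15 ≥ 1.64 ✓.

I_D ≈ 3 mA, V_DS ≈ 15 V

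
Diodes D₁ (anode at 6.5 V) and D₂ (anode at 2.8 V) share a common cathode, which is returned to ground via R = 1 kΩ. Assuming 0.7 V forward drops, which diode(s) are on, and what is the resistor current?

Only D₁ conducts; I_R ≈ 5.8 mA

Assume both conduct. Then node N would need to be at both 6.5−0.7 = 5.8 V and 2.8−0.7 = 2.1 V, which is impossible.
Assume only D₁ conducts: V_N = 6.5 − 0.7 = 5.8 V, so I_R = 5.8/1 = 5.8 mA.
Check D₂: its anode-to-cathode voltage is 2.8 − 5.8 = -3 V < 0.7 V, so it is off. The assumption is consistent.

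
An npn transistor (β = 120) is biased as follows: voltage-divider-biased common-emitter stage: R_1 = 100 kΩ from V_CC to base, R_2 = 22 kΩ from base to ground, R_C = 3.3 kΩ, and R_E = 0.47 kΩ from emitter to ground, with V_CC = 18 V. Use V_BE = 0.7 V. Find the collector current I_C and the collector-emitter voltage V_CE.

Thevenize the base divider: V_Th = V_CC·R_2/(R_1+R_2) = 18×22/122 = 3.25 V, R_Th = R_1‖R_2 = 18 kΩ.
Base-emitter loop: V_Th = I_B·R_Th + V_BE + (β+1)I_B·R_E, so I_B = (3.25 − 0.7) / (18 + 121×0.47) = 0.034 mA.
I_C = β·I_B = 120×0.034 = 4.08 mA, and I_E = (β+1)I_B = 4.11 mA.
V_CE = V_CC − I_C·R_C − I_E·R_E = 18 − 4.08×3.3 − 4.11×0.47 = 2.61 V.
V_CE = 2.61 V > 0.2 V confirms active-region operation.

I_C ≈ 4.1 mA, V_CE ≈ 2.6 V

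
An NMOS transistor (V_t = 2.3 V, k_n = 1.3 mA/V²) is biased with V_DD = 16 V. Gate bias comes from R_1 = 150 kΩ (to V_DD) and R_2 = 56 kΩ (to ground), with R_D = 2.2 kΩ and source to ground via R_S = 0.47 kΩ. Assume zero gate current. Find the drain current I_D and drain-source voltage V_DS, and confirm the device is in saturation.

I_D ≈ 1.3 mA, V_DS ≈ 12 V

V_G = V_DD·R_2/(R_1+R_2) = 16×56/206 = 4.35 V.
Assume saturation: I_D = (k_n/2)(V_GS − V_t)² with V_GS = V_G − I_D·R_S = 4.35 − 0.47·I_D.
Substituting gives 0.144·I_D² − 2.25·I_D + 2.73 = 0, with roots I_D = 1.32 or 14.4 mA.
The root I_D = 14.4 mA gives V_GS = -2.4 V ≤ V_t, so take I_D = 1.32 mA.
Then V_GS = 3.73 V and V_DS = V_DD − I_D(R_D+R_S) = 16 − 1.32×2.67 = 12.5 V.
Saturation requires V_DS ≥ V_GS − V_t = 1.43 V; 12.5 ≥ 1.43 ✓.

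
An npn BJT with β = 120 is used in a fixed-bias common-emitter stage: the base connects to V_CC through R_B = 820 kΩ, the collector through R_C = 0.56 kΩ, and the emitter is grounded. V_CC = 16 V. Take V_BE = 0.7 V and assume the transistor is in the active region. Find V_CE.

Base loop: V_CC = I_B·R_B + V_BE, so I_B = (16 − 0.7)/820 kΩ = 0.0187 mA.
In the active region I_C = β·I_B = 120 × 0.0187 = 2.24 mA.
Collector loop: V_CE = V_CC − I_C·R_C = 16 − 2.24×0.56 = 14.7 V.
Since V_CE = 14.7 V > V_CE(sat) ≈ 0.2 V, the transistor is in the active region as assumed.

V_CE ≈ 15 V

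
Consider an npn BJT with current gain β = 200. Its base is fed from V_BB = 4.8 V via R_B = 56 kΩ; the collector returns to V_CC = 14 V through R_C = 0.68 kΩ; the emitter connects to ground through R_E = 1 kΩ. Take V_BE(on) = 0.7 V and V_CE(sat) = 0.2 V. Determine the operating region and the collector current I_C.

Assume active. Base-emitter loop: I_B = (V_BB − V_BE)/(R_B + (β+1)R_E) = (4.8 − 0.7)/(56 + 201×1) = 0.016 mA.
I_C = β·I_B = 200×0.016 = 3.19 mA.
V_CE = V_CC − I_C·R_C − I_E·R_E = 14 − 3.19×0.68 − 3.21×1 = 8.62 V > V_CE(sat), so the active-region assumption holds.

active; I_C ≈ 3.2 mA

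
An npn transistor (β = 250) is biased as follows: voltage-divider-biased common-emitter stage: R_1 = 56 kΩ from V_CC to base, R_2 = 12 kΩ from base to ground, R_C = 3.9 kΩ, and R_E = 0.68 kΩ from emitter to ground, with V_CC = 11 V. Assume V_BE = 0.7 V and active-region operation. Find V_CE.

V_CE ≈ 3.1 V

Thevenize the base divider: V_Th = V_CC·R_2/(R_1+R_2) = 11×12/68 = 1.94 V, R_Th = R_1‖R_2 = 9.88 kΩ.
Base-emitter loop: V_Th = I_B·R_Th + V_BE + (β+1)I_B·R_E, so I_B = (1.94 − 0.7) / (9.88 + 251×0.68) = 0.00687 mA.
I_C = β·I_B = 250×0.00687 = 1.72 mA, and I_E = (β+1)I_B = 1.73 mA.
V_CE = V_CC − I_C·R_C − I_E·R_E = 11 − 1.72×3.9 − 1.73×0.68 = 3.12 V.
V_CE = 3.12 V > 0.2 V confirms active-region operation.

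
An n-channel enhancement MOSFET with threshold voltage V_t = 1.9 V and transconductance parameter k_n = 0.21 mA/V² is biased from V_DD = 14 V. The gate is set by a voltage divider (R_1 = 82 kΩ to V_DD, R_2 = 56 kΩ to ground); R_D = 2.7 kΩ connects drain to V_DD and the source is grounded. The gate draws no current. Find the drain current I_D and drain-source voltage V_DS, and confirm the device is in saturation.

V_G = V_DD·R_2/(R_1+R_2) = 14×56/138 = 5.68 V. With the source grounded, V_GS = V_G = 5.68 V.
Assume saturation: I_D = (k_n/2)(V_GS − V_t)² = (0.21/2)×(5.68 − 1.9)² = 0.105×3.78² = 1.5 mA.
V_DS = V_DD − I_D·R_D = 14 − 1.5×2.7 = 9.95 V.
Saturation requires V_DS ≥ V_GS − V_t = 3.78 V; 9.95 ≥ 3.78 ✓.

I_D ≈ 1.5 mA, V_DS ≈ 9.9 V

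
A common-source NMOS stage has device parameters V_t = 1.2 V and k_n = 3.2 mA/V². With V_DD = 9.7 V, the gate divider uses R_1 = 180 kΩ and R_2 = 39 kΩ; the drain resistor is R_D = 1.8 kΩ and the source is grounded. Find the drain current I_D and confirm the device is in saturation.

V_G = V_DD·R_2/(R_1+R_2) = 9.7×39/219 = 1.73 V. With the source grounded, V_GS = V_G = 1.73 V.
Assume saturation: I_D = (k_n/2)(V_GS − V_t)² = (3.2/2)×(1.73 − 1.2)² = 1.6×0.527² = 0.445 mA.
V_DS = V_DD − I_D·R_D = 9.7 − 0.445×1.8 = 8.9 V.
Saturation requires V_DS ≥ V_GS − V_t = 0.527 V; 8.9 ≥ 0.527 ✓.

I_D ≈ 0.45 mA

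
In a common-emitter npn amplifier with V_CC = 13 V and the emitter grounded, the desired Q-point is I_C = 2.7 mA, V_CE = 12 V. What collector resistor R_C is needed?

Collector loop: V_CC = I_C·R_C + V_CE.
R_C = (V_CC − V_CE)/I_C = (13 − 12)/2.7 = 0.37 kΩ.

R_C ≈ 0.37 kΩ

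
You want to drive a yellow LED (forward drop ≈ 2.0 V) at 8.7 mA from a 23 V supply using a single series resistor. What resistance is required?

R ≈ 2.4 kΩ

The resistor drops V_S − V_D = 23 − 2.0 = 21 V at 8.7 mA.
R = 21 V / 8.7 mA = 2.41 kΩ.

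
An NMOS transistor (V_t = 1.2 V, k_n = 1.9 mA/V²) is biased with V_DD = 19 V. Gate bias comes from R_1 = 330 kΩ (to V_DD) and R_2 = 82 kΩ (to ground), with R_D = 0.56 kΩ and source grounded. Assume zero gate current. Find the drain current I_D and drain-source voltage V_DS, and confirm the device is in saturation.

V_G = V_DD·R_2/(R_1+R_2) = 19×82/412 = 3.78 V. With the source grounded, V_GS = V_G = 3.78 V.
Assume saturation: I_D = (k_n/2)(V_GS − V_t)² = (1.9/2)×(3.78 − 1.2)² = 0.95×2.58² = 6.33 mA.
V_DS = V_DD − I_D·R_D = 19 − 6.33×0.56 = 15.5 V.
Saturation requires V_DS ≥ V_GS − V_t = 2.58 V; 15.5 ≥ 2.58 ✓.

I_D ≈ 6.3 mA, V_DS ≈ 15 V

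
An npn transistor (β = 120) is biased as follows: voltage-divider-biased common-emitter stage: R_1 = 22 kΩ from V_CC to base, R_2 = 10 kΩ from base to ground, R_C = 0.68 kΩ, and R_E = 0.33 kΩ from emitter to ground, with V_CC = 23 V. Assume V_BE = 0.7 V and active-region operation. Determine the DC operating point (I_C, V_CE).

Thevenize the base divider: V_Th = V_CC·R_2/(R_1+R_2) = 23×10/32 = 7.19 V, R_Th = R_1‖R_2 = 6.88 kΩ.
Base-emitter loop: V_Th = I_B·R_Th + V_BE + (β+1)I_B·R_E, so I_B = (7.19 − 0.7) / (6.88 + 121×0.33) = 0.139 mA.
I_C = β·I_B = 120×0.139 = 16.6 mA, and I_E = (β+1)I_B = 16.8 mA.
V_CE = V_CC − I_C·R_C − I_E·R_E = 23 − 16.6×0.68 − 16.8×0.33 = 6.16 V.
V_CE = 6.16 V > 0.2 V confirms active-region operation.

I_C ≈ 17 mA, V_CE ≈ 6.2 V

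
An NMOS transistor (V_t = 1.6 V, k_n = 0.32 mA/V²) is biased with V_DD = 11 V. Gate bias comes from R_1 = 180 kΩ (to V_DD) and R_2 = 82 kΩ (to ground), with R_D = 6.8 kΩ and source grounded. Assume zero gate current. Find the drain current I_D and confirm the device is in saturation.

V_G = V_DD·R_2/(R_1+R_2) = 11×82/262 = 3.44 V. With the source grounded, V_GS = V_G = 3.44 V.
Assume saturation: I_D = (k_n/2)(V_GS − V_t)² = (0.32/2)×(3.44 − 1.6)² = 0.16×1.84² = 0.543 mA.
V_DS = V_DD − I_D·R_D = 11 − 0.543×6.8 = 7.31 V.
Saturation requires V_DS ≥ V_GS − V_t = 1.84 V; 7.31 ≥ 1.84 ✓.

I_D ≈ 0.54 mA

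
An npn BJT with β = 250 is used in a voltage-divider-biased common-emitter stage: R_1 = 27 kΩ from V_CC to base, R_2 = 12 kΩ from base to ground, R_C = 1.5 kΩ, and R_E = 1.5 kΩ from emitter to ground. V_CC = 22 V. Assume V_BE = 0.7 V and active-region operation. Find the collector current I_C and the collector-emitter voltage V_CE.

I_C ≈ 3.9 mA, V_CE ≈ 10 V

Thevenize the base divider: V_Th = V_CC·R_2/(R_1+R_2) = 22×12/39 = 6.77 V, R_Th = R_1‖R_2 = 8.31 kΩ.
Base-emitter loop: V_Th = I_B·R_Th + V_BE + (β+1)I_B·R_E, so I_B = (6.77 − 0.7) / (8.31 + 251×1.5) = 0.0158 mA.
I_C = β·I_B = 250×0.0158 = 3.94 mA, and I_E = (β+1)I_B = 3.96 mA.
V_CE = V_CC − I_C·R_C − I_E·R_E = 22 − 3.94×1.5 − 3.96×1.5 = 10.1 V.
V_CE = 10.1 V > 0.2 V confirms active-region operation.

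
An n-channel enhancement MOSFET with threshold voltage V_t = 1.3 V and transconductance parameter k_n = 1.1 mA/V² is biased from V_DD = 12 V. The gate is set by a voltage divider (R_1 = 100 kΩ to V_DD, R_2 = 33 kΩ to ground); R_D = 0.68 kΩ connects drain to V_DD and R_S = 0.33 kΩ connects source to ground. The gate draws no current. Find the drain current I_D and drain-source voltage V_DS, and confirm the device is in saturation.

V_G = V_DD·R_2/(R_1+R_2) = 12×33/133 = 2.98 V.
Assume saturation: I_D = (k_n/2)(V_GS − V_t)² with V_GS = V_G − I_D·R_S = 2.98 − 0.33·I_D.
Substituting gives 0.0599·I_D² − 1.61·I_D + 1.55 = 0, with roots I_D = 0.999 or 25.9 mA.
The root I_D = 25.9 mA gives V_GS = -5.56 V ≤ V_t, so take I_D = 0.999 mA.
Then V_GS = 2.65 V and V_DS = V_DD − I_D(R_D+R_S) = 12 − 0.999×1.01 = 11 V.
Saturation requires V_DS ≥ V_GS − V_t = 1.35 V; 11 ≥ 1.35 ✓.

I_D ≈ 1 mA, V_DS ≈ 11 V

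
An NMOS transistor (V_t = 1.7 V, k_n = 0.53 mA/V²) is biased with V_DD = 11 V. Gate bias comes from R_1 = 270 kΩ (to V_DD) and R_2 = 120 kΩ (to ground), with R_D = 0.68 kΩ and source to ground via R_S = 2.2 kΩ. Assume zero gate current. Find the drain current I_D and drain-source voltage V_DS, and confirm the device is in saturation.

V_G = V_DD·R_2/(R_1+R_2) = 11×120/390 = 3.38 V.
Assume saturation: I_D = (k_n/2)(V_GS − V_t)² with V_GS = V_G − I_D·R_S = 3.38 − 2.2·I_D.
Substituting gives 1.28·I_D² − 2.96·I_D + 0.752 = 0, with roots I_D = 0.29 or 2.02 mA.
The root I_D = 2.02 mA gives V_GS = -1.06 V ≤ V_t, so take I_D = 0.29 mA.
Then V_GS = 2.75 V and V_DS = V_DD − I_D(R_D+R_S) = 11 − 0.29×2.88 = 10.2 V.
Saturation requires V_DS ≥ V_GS − V_t = 1.05 V; 10.2 ≥ 1.05 ✓.

I_D ≈ 0.29 mA, V_DS ≈ 10 V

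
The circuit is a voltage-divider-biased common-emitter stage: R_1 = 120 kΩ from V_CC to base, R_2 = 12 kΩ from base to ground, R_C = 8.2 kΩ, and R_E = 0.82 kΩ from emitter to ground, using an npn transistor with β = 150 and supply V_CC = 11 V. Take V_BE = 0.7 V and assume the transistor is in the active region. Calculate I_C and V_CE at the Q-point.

Thevenize the base divider: V_Th = V_CC·R_2/(R_1+R_2) = 11×12/132 = 1 V, R_Th = R_1‖R_2 = 10.9 kΩ.
Base-emitter loop: V_Th = I_B·R_Th + V_BE + (β+1)I_B·R_E, so I_B = (1 − 0.7) / (10.9 + 151×0.82) = 0.00223 mA.
I_C = β·I_B = 150×0.00223 = 0.334 mA, and I_E = (β+1)I_B = 0.336 mA.
V_CE = V_CC − I_C·R_C − I_E·R_E = 11 − 0.334×8.2 − 0.336×0.82 = 7.99 V.
V_CE = 7.99 V > 0.2 V confirms active-region operation.

I_C ≈ 0.33 mA, V_CE ≈ 8 V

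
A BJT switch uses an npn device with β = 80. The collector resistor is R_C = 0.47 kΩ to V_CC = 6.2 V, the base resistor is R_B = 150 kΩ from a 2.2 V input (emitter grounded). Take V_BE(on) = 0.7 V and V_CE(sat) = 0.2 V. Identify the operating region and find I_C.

active; I_C ≈ 0.8 mA

Assume active. Base-emitter loop: I_B = (V_BB − V_BE)/R_B = (2.2 − 0.7)/150 = 0.01 mA.
I_C = β·I_B = 80×0.01 = 0.8 mA.
V_CE = V_CC − I_C·R_C = 6.2 − 0.8×0.47 = 5.82 V > V_CE(sat), so the active-region assumption holds.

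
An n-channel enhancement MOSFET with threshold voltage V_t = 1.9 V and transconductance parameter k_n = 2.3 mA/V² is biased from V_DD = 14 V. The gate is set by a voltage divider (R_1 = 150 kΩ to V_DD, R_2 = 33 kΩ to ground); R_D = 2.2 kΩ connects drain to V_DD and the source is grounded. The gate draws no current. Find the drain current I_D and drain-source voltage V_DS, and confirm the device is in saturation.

V_G = V_DD·R_2/(R_1+R_2) = 14×33/183 = 2.52 V. With the source grounded, V_GS = V_G = 2.52 V.
Assume saturation: I_D = (k_n/2)(V_GS − V_t)² = (2.3/2)×(2.52 − 1.9)² = 1.15×0.625² = 0.449 mA.
V_DS = V_DD − I_D·R_D = 14 − 0.449×2.2 = 13 V.
Saturation requires V_DS ≥ V_GS − V_t = 0.625 V; 13 ≥ 0.625 ✓.

I_D ≈ 0.45 mA, V_DS ≈ 13 V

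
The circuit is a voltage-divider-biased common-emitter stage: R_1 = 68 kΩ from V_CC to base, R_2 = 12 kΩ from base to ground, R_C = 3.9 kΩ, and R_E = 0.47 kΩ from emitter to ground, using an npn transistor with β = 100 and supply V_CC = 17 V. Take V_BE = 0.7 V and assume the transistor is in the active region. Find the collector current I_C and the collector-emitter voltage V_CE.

I_C ≈ 3.2 mA, V_CE ≈ 3 V

Thevenize the base divider: V_Th = V_CC·R_2/(R_1+R_2) = 17×12/80 = 2.55 V, R_Th = R_1‖R_2 = 10.2 kΩ.
Base-emitter loop: V_Th = I_B·R_Th + V_BE + (β+1)I_B·R_E, so I_B = (2.55 − 0.7) / (10.2 + 101×0.47) = 0.0321 mA.
I_C = β·I_B = 100×0.0321 = 3.21 mA, and I_E = (β+1)I_B = 3.24 mA.
V_CE = V_CC − I_C·R_C − I_E·R_E = 17 − 3.21×3.9 − 3.24×0.47 = 2.97 V.
V_CE = 2.97 V > 0.2 V confirms active-region operation.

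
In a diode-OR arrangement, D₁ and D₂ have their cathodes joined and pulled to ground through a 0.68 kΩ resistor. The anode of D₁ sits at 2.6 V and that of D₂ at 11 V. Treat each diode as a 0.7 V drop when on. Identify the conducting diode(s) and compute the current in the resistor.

Assume both conduct. Then node N would need to be at both 2.6−0.7 = 1.9 V and 11−0.7 = 10.3 V, which is impossible.
Assume only D₂ conducts: V_N = 11 − 0.7 = 10.3 V, so I_R = 10.3/0.68 = 15.1 mA.
Check D₁: its anode-to-cathode voltage is 2.6 − 10.3 = -7.7 V < 0.7 V, so it is off. The assumption is consistent.

Only D₂ conducts; I_R ≈ 15 mA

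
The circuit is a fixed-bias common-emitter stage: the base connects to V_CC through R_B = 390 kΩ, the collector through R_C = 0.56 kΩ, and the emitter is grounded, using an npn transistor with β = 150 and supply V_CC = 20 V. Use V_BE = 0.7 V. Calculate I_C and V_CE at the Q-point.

I_C ≈ 7.4 mA, V_CE ≈ 16 V

Base loop: V_CC = I_B·R_B + V_BE, so I_B = (20 − 0.7)/390 kΩ = 0.0495 mA.
In the active region I_C = β·I_B = 150 × 0.0495 = 7.42 mA.
Collector loop: V_CE = V_CC − I_C·R_C = 20 − 7.42×0.56 = 15.8 V.
Since V_CE = 15.8 V > V_CE(sat) ≈ 0.2 V, the transistor is in the active region as assumed.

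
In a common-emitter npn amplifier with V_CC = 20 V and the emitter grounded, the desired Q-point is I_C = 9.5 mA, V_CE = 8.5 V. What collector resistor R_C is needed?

Collector loop: V_CC = I_C·R_C + V_CE.
R_C = (V_CC − V_CE)/I_C = (20 − 8.5)/9.5 = 1.21 kΩ.

R_C ≈ 1.2 kΩ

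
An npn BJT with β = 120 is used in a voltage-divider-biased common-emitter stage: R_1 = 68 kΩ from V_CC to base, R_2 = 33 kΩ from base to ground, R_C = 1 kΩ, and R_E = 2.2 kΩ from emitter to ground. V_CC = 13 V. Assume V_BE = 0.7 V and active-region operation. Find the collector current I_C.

Thevenize the base divider: V_Th = V_CC·R_2/(R_1+R_2) = 13×33/101 = 4.25 V, R_Th = R_1‖R_2 = 22.2 kΩ.
Base-emitter loop: V_Th = I_B·R_Th + V_BE + (β+1)I_B·R_E, so I_B = (4.25 − 0.7) / (22.2 + 121×2.2) = 0.0123 mA.
I_C = β·I_B = 120×0.0123 = 1.48 mA, and I_E = (β+1)I_B = 1.49 mA.
V_CE = V_CC − I_C·R_C − I_E·R_E = 13 − 1.48×1 − 1.49×2.2 = 8.25 V.
V_CE = 8.25 V > 0.2 V confirms active-region operation.

I_C ≈ 1.5 mA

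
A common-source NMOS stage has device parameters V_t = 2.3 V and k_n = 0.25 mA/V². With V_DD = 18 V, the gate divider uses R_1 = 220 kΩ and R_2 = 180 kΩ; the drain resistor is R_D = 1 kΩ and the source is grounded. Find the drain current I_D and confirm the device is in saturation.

V_G = V_DD·R_2/(R_1+R_2) = 18×180/400 = 8.1 V. With the source grounded, V_GS = V_G = 8.1 V.
Assume saturation: I_D = (k_n/2)(V_GS − V_t)² = (0.25/2)×(8.1 − 2.3)² = 0.125×5.8² = 4.21 mA.
V_DS = V_DD − I_D·R_D = 18 − 4.21×1 = 13.8 V.
Saturation requires V_DS ≥ V_GS − V_t = 5.8 V; 13.8 ≥ 5.8 ✓.

I_D ≈ 4.2 mA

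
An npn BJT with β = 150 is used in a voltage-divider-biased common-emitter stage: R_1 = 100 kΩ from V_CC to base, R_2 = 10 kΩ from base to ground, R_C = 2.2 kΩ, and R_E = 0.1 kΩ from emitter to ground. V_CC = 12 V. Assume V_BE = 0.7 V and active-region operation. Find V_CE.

Thevenize the base divider: V_Th = V_CC·R_2/(R_1+R_2) = 12×10/110 = 1.09 V, R_Th = R_1‖R_2 = 9.09 kΩ.
Base-emitter loop: V_Th = I_B·R_Th + V_BE + (β+1)I_B·R_E, so I_B = (1.09 − 0.7) / (9.09 + 151×0.1) = 0.0162 mA.
I_C = β·I_B = 150×0.0162 = 2.42 mA, and I_E = (β+1)I_B = 2.44 mA.
V_CE = V_CC − I_C·R_C − I_E·R_E = 12 − 2.42×2.2 − 2.44×0.1 = 6.42 V.
V_CE = 6.42 V > 0.2 V confirms active-region operation.

V_CE ≈ 6.4 V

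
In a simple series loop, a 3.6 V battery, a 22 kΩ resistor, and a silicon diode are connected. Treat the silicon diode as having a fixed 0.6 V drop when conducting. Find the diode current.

I ≈ 0.14 mA

KVL around the loop: 3.6 = V_D + I·R = 0.6 + I × 22 kΩ.
So I = (3.6 − 0.6) / 22 kΩ = 3 / 22 = 0.136 mA.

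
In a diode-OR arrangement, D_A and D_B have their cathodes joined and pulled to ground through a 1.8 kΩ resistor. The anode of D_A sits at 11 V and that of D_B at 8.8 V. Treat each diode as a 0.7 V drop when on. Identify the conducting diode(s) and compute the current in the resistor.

Only D_A conducts; I_R ≈ 5.7 mA

Assume both conduct. Then node N would need to be at both 11−0.7 = 10.3 V and 8.8−0.7 = 8.1 V, which is impossible.
Assume only D_A conducts: V_N = 11 − 0.7 = 10.3 V, so I_R = 10.3/1.8 = 5.72 mA.
Check D_B: its anode-to-cathode voltage is 8.8 − 10.3 = -1.5 V < 0.7 V, so it is off. The assumption is consistent.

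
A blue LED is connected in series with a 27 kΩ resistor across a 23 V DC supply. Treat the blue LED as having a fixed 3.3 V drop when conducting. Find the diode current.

I ≈ 0.73 mA

KVL around the loop: 23 = V_D + I·R = 3.3 + I × 27 kΩ.
So I = (23 − 3.3) / 27 kΩ = 19.7 / 27 = 0.73 mA.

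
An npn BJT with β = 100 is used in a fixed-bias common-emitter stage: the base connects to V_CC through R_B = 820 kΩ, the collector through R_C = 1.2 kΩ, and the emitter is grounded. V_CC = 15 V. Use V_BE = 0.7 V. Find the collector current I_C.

Base loop: V_CC = I_B·R_B + V_BE, so I_B = (15 − 0.7)/820 kΩ = 0.0174 mA.
In the active region I_C = β·I_B = 100 × 0.0174 = 1.74 mA.
Collector loop: V_CE = V_CC − I_C·R_C = 15 − 1.74×1.2 = 12.9 V.
Since V_CE = 12.9 V > V_CE(sat) ≈ 0.2 V, the transistor is in the active region as assumed.

I_C ≈ 1.7 mA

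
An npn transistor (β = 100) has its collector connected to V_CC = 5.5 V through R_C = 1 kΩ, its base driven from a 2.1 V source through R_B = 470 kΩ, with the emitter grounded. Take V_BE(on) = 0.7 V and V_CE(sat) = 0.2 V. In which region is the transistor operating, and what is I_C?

Assume active. Base-emitter loop: I_B = (V_BB − V_BE)/R_B = (2.1 − 0.7)/470 = 0.00298 mA.
I_C = β·I_B = 100×0.00298 = 0.298 mA.
V_CE = V_CC − I_C·R_C = 5.5 − 0.298×1 = 5.2 V > V_CE(sat), so the active-region assumption holds.

active; I_C ≈ 0.3 mA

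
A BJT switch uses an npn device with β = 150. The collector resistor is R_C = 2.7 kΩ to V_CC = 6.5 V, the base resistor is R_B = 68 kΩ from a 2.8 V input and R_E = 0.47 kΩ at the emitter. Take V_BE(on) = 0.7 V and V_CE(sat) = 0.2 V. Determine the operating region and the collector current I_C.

Assume active: I_B = (2.8 − 0.7)/(68 + 151×0.47) = 0.0151 mA, I_C = β·I_B = 2.27 mA.
Then V_CE = 6.5 − 2.27×2.7 − 2.28×0.47 = -0.692 V < 0.2 V — the active assumption fails.
Re-solve with V_CE = 0.2 V. KCL at the emitter: V_E/R_E = (V_BB−0.7−V_E)/R_B + (V_CC−0.2−V_E)/R_C, giving V_E = 0.941 V.
I_C = (V_CC − 0.2 − V_E)/R_C = (6.3 − 0.941)/2.7 = 1.98 mA.
Check: I_B = (2.1 − 0.941)/68 = 0.017 mA, and β·I_B = 2.56 mA > I_C, confirming saturation.

saturation; I_C ≈ 2 mA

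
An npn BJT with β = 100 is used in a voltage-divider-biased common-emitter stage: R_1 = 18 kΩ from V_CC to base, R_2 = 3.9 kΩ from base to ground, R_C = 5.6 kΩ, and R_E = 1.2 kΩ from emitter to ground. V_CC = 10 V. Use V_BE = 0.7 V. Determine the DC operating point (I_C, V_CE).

I_C ≈ 0.87 mA, V_CE ≈ 4.1 V

Thevenize the base divider: V_Th = V_CC·R_2/(R_1+R_2) = 10×3.9/21.9 = 1.78 V, R_Th = R_1‖R_2 = 3.21 kΩ.
Base-emitter loop: V_Th = I_B·R_Th + V_BE + (β+1)I_B·R_E, so I_B = (1.78 − 0.7) / (3.21 + 101×1.2) = 0.00869 mA.
I_C = β·I_B = 100×0.00869 = 0.869 mA, and I_E = (β+1)I_B = 0.877 mA.
V_CE = V_CC − I_C·R_C − I_E·R_E = 10 − 0.869×5.6 − 0.877×1.2 = 4.08 V.
V_CE = 4.08 V > 0.2 V confirms active-region operation.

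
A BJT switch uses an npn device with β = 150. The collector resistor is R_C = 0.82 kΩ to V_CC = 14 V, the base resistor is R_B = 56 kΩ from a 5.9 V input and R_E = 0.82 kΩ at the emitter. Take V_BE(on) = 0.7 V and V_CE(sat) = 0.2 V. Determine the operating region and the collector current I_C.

active; I_C ≈ 4.3 mA

Assume active. Base-emitter loop: I_B = (V_BB − V_BE)/(R_B + (β+1)R_E) = (5.9 − 0.7)/(56 + 151×0.82) = 0.0289 mA.
I_C = β·I_B = 150×0.0289 = 4.34 mA.
V_CE = V_CC − I_C·R_C − I_E·R_E = 14 − 4.34×0.82 − 4.37×0.82 = 6.86 V > V_CE(sat), so the active-region assumption holds.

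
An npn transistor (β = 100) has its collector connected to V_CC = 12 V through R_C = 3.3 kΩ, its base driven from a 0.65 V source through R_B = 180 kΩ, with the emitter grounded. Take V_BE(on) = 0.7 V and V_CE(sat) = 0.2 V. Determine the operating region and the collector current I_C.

V_BB = 0.65 V ≤ V_BE(on) = 0.7 V, so the base-emitter junction is not forward biased.
The transistor is in cutoff: I_B = I_C = 0.

cutoff; I_C ≈ 0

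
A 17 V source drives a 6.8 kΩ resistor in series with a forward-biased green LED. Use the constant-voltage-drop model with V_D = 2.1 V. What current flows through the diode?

I ≈ 2.2 mA

KVL around the loop: 17 = V_D + I·R = 2.1 + I × 6.8 kΩ.
So I = (17 − 2.1) / 6.8 kΩ = 14.9 / 6.8 = 2.19 mA.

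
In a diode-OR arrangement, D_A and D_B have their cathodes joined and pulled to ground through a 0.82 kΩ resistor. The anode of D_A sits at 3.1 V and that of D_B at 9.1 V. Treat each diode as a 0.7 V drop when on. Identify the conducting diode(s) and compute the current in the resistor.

Assume both conduct. Then node N would need to be at both 3.1−0.7 = 2.4 V and 9.1−0.7 = 8.4 V, which is impossible.
Assume only D_B conducts: V_N = 9.1 − 0.7 = 8.4 V, so I_R = 8.4/0.82 = 10.2 mA.
Check D_A: its anode-to-cathode voltage is 3.1 − 8.4 = -5.3 V < 0.7 V, so it is off. The assumption is consistent.

Only D_B conducts; I_R ≈ 10 mA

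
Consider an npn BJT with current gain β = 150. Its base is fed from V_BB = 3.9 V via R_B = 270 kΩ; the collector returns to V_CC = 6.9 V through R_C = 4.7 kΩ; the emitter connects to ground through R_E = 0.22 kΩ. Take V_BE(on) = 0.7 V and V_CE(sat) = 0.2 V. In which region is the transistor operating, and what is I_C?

Assume active: I_B = (3.9 − 0.7)/(270 + 151×0.22) = 0.0106 mA, I_C = β·I_B = 1.58 mA.
Then V_CE = 6.9 − 1.58×4.7 − 1.59×0.22 = -0.891 V < 0.2 V — the active assumption fails.
Re-solve with V_CE = 0.2 V. KCL at the emitter: V_E/R_E = (V_BB−0.7−V_E)/R_B + (V_CC−0.2−V_E)/R_C, giving V_E = 0.302 V.
I_C = (V_CC − 0.2 − V_E)/R_C = (6.7 − 0.302)/4.7 = 1.36 mA.
Check: I_B = (3.2 − 0.302)/270 = 0.0107 mA, and β·I_B = 1.61 mA > I_C, confirming saturation.

saturation; I_C ≈ 1.4 mA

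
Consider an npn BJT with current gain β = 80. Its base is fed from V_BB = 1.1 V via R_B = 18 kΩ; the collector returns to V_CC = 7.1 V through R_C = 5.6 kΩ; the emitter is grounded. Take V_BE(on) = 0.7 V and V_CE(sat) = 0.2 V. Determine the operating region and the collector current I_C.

saturation; I_C ≈ 1.2 mA

Assume active: I_B = (1.1 − 0.7)/18 = 0.0222 mA, giving I_C = β·I_B = 1.78 mA.
But then V_CE = 7.1 − 1.78×5.6 = -2.86 V < V_CE(sat) = 0.2 V — impossible in the active region.
So the transistor is saturated. With V_CE = 0.2 V, I_C = (V_CC − 0.2)/R_C = 6.9/5.6 = 1.23 mA.
Check: β·I_B = 1.78 mA > I_C = 1.23 mA, confirming saturation.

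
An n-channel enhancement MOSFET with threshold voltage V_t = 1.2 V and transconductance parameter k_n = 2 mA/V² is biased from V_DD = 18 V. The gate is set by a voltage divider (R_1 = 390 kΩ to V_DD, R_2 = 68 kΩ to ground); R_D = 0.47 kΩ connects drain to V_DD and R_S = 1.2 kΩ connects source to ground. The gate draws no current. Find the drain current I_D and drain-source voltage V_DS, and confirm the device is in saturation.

I_D ≈ 0.59 mA, V_DS ≈ 17 V

V_G = V_DD·R_2/(R_1+R_2) = 18×68/458 = 2.67 V.
Assume saturation: I_D = (k_n/2)(V_GS − V_t)² with V_GS = V_G − I_D·R_S = 2.67 − 1.2·I_D.
Substituting gives 1.44·I_D² − 4.53·I_D + 2.17 = 0, with roots I_D = 0.588 or 2.56 mA.
The root I_D = 2.56 mA gives V_GS = -0.4 V ≤ V_t, so take I_D = 0.588 mA.
Then V_GS = 1.97 V and V_DS = V_DD − I_D(R_D+R_S) = 18 − 0.588×1.67 = 17 V.
Saturation requires V_DS ≥ V_GS − V_t = 0.767 V; 17 ≥ 0.767 ✓.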